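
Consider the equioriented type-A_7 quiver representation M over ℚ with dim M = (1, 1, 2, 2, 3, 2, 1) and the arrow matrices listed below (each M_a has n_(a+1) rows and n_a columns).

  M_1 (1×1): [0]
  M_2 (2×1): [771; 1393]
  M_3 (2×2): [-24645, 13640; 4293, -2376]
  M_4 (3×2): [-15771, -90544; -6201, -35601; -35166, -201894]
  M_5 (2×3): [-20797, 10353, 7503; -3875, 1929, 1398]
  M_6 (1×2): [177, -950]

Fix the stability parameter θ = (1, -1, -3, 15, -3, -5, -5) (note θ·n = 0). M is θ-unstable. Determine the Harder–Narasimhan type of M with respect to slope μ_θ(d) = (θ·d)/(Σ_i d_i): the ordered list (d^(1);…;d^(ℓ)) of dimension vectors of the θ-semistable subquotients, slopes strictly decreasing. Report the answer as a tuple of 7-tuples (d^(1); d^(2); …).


Via rank(M_{q-1}∘⋯∘M_p): M ≅ I[1,1], I[2,7], I[3,3], I[4,5], I[5,6].
μ_θ-semistable layers: μ^(1)=6; μ^(2)=1; μ^(3)=1/2; μ^(4)=-2; μ^(5)=-3; μ^(6)=-4

((0, 0, 0, 1, 1, 0, 0); (1, 0, 0, 0, 0, 0, 0); (0, 0, 0, 1, 1, 1, 1); (0, 1, 1, 0, 0, 0, 0); (0, 0, 1, 0, 0, 0, 0); (0, 0, 0, 0, 1, 1, 0))


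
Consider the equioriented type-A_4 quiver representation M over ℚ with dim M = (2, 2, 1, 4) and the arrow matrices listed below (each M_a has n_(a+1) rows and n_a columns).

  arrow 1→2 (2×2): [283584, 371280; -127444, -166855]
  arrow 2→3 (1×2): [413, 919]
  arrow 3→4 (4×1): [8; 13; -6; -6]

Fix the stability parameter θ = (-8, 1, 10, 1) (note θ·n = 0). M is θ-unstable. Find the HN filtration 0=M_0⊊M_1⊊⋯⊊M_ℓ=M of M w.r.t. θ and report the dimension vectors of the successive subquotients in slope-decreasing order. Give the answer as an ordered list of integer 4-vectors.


Barcode: M ≅ I[1,1], I[1,4], I[2,2], I[4,4]^3. HN layers by μ_θ (3 steps, strictly decreasing):
  μ^(1)=11/2; μ^(2)=1; μ^(3)=-8

((0, 0, 1, 1); (0, 2, 0, 3); (2, 0, 0, 0))


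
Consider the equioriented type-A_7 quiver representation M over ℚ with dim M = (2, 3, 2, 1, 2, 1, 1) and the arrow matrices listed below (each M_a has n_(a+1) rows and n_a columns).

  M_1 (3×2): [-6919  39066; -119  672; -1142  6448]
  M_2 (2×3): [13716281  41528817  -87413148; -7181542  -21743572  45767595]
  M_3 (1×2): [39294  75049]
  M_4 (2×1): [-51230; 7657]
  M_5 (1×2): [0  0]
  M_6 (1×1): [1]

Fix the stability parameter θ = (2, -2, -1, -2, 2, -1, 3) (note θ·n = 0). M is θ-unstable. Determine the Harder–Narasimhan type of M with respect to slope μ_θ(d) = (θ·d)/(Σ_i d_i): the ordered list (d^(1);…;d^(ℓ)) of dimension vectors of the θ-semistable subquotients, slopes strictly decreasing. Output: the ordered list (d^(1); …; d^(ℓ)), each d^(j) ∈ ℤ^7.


Interval decomposition of M: I[1,2], I[1,3], I[2,5], I[5,5], I[6,7].
HN type (ℓ=7): μ^(1)=3; μ^(2)=2; μ^(3)=0; μ^(4)=-1/3; μ^(5)=-1; μ^(6)=-3/2; μ^(7)=-2

((0, 0, 0, 0, 0, 0, 1); (0, 0, 0, 0, 2, 0, 0); (1, 1, 0, 0, 0, 0, 0); (1, 1, 1, 0, 0, 0, 0); (0, 0, 0, 0, 0, 1, 0); (0, 0, 1, 1, 0, 0, 0); (0, 1, 0, 0, 0, 0, 0))


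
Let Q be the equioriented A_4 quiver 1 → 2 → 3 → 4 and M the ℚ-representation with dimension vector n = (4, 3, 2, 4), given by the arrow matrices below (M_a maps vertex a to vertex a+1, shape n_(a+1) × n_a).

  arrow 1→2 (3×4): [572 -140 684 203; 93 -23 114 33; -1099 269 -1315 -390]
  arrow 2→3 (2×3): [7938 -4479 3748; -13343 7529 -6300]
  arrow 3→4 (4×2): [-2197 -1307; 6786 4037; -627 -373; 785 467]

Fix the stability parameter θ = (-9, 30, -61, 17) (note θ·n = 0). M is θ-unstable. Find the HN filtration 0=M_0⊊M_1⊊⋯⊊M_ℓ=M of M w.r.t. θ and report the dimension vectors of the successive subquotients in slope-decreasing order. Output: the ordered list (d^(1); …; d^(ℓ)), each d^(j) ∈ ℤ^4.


Interval decomposition of M: I[1,1], I[1,2], I[1,4]^2, I[4,4]^2.
HN type (ℓ=4): μ^(1)=30; μ^(2)=17; μ^(3)=-9; μ^(4)=-40/3

((0, 1, 0, 0); (0, 0, 0, 4); (2, 0, 0, 0); (2, 2, 2, 0))


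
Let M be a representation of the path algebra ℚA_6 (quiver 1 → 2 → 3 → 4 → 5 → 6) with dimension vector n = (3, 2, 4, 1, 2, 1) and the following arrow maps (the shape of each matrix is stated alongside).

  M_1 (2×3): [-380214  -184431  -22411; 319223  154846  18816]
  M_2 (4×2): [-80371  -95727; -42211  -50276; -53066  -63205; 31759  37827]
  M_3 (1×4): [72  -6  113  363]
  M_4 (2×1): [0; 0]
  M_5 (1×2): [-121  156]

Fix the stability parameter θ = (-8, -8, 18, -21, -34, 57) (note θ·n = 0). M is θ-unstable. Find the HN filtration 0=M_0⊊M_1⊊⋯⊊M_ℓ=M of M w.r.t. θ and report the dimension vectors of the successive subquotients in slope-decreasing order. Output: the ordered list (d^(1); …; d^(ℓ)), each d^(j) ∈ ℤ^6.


Interval decomposition of M: I[1,1], I[1,3], I[1,4], I[3,3]^2, I[5,5], I[5,6].
HN type (ℓ=5): μ^(1)=57; μ^(2)=18; μ^(3)=-3/2; μ^(4)=-8; μ^(5)=-34

((0, 0, 0, 0, 0, 1); (0, 0, 3, 0, 0, 0); (0, 0, 1, 1, 0, 0); (3, 2, 0, 0, 0, 0); (0, 0, 0, 0, 2, 0))


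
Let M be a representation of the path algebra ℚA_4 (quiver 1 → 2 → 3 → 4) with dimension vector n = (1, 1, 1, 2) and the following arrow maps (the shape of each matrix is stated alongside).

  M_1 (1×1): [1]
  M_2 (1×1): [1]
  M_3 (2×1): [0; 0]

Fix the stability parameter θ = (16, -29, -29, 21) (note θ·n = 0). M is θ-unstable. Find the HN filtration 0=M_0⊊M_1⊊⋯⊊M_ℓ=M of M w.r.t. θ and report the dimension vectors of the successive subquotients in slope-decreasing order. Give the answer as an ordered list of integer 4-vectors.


Via rank(M_{q-1}∘⋯∘M_p): M ≅ I[1,3], I[4,4]^2.
μ_θ-semistable layers: μ^(1)=21; μ^(2)=-14

((0, 0, 0, 2); (1, 1, 1, 0))


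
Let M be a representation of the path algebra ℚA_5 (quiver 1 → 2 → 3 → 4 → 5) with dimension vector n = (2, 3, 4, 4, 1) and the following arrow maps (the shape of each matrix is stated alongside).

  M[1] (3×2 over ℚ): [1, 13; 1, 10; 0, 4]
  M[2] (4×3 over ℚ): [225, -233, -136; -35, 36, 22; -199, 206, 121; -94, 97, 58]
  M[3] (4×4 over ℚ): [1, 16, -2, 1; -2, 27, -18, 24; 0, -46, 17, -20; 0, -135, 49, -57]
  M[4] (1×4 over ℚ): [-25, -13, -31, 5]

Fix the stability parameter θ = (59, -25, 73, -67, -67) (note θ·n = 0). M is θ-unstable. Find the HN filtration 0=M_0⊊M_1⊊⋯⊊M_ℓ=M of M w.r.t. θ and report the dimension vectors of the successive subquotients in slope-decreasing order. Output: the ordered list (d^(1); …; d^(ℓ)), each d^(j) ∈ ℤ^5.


Via rank(M_{q-1}∘⋯∘M_p): M ≅ I[1,4], I[1,5], I[2,4], I[3,4].
μ_θ-semistable layers: μ^(1)=10; μ^(2)=3; μ^(3)=-27/5; μ^(4)=-25

((1, 1, 1, 1, 0); (0, 0, 2, 2, 0); (1, 1, 1, 1, 1); (0, 1, 0, 0, 0))


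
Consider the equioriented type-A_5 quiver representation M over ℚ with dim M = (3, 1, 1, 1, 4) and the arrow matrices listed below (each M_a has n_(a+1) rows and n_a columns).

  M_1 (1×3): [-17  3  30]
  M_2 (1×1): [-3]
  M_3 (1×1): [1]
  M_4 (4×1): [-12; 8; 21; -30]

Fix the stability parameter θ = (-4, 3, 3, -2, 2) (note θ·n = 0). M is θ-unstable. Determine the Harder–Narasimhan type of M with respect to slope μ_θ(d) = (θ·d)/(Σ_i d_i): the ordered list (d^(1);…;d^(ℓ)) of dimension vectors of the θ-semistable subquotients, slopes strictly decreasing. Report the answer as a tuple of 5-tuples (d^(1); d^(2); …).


Barcode: M ≅ I[1,1]^2, I[1,5], I[5,5]^3. HN layers by μ_θ (3 steps, strictly decreasing):
  μ^(1)=2; μ^(2)=4/3; μ^(3)=-4

((0, 0, 0, 0, 4); (0, 1, 1, 1, 0); (3, 0, 0, 0, 0))


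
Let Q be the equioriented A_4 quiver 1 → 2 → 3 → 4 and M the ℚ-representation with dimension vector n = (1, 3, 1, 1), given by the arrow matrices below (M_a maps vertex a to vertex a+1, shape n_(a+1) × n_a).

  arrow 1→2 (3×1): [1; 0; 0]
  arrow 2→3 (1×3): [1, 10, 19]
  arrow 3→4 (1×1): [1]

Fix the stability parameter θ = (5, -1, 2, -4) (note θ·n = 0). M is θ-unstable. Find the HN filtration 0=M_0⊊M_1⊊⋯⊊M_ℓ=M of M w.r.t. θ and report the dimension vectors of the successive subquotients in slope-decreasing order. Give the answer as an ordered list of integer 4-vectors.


Barcode: M ≅ I[1,4], I[2,2]^2. HN layers by μ_θ (2 steps, strictly decreasing):
  μ^(1)=1/2; μ^(2)=-1

((1, 1, 1, 1); (0, 2, 0, 0))


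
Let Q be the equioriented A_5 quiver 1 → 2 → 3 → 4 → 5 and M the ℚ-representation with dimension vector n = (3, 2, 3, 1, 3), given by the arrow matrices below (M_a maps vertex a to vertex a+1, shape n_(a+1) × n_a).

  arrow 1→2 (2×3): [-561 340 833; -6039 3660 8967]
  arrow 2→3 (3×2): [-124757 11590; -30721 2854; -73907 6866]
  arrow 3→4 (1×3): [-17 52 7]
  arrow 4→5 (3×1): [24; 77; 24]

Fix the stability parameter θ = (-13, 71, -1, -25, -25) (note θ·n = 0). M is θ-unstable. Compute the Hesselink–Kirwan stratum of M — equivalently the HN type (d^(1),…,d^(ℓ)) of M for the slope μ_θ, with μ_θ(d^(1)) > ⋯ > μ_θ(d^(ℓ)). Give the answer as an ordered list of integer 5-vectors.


Interval decomposition of M: I[1,1]^2, I[1,5], I[2,3], I[3,3], I[5,5]^2.
HN type (ℓ=5): μ^(1)=35; μ^(2)=5; μ^(3)=-1; μ^(4)=-13; μ^(5)=-25

((0, 1, 1, 0, 0); (0, 1, 1, 1, 1); (0, 0, 1, 0, 0); (3, 0, 0, 0, 0); (0, 0, 0, 0, 2))


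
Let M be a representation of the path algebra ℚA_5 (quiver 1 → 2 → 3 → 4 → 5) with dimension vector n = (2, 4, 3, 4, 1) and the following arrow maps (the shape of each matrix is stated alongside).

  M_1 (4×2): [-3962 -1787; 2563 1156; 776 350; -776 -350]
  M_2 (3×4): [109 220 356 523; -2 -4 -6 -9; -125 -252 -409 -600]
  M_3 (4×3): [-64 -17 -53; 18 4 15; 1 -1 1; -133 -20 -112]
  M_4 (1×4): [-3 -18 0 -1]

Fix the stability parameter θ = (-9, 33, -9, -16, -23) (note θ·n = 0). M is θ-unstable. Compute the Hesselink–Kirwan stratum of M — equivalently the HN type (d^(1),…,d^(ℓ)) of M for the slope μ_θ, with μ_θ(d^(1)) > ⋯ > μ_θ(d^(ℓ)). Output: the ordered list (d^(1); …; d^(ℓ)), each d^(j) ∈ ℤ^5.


Interval decomposition of M: I[1,2], I[1,4], I[2,4], I[2,5], I[4,4].
HN type (ℓ=5): μ^(1)=33; μ^(2)=8/3; μ^(3)=-15/4; μ^(4)=-9; μ^(5)=-16

((0, 1, 0, 0, 0); (0, 2, 2, 2, 0); (0, 1, 1, 1, 1); (2, 0, 0, 0, 0); (0, 0, 0, 1, 0))


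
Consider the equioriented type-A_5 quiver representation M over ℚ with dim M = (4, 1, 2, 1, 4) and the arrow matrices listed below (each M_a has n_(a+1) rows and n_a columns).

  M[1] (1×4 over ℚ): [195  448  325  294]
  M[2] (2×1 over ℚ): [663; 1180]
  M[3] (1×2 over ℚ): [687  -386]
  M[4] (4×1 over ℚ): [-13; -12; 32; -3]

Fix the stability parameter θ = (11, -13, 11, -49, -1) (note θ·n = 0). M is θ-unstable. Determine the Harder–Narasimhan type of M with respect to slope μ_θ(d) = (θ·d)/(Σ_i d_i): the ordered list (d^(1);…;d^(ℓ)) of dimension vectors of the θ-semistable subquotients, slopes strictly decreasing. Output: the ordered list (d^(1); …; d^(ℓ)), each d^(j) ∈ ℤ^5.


Barcode: M ≅ I[1,1]^3, I[1,5], I[3,3], I[5,5]^3. HN layers by μ_θ (3 steps, strictly decreasing):
  μ^(1)=11; μ^(2)=-1; μ^(3)=-10

((3, 0, 1, 0, 0); (0, 0, 0, 0, 4); (1, 1, 1, 1, 0))


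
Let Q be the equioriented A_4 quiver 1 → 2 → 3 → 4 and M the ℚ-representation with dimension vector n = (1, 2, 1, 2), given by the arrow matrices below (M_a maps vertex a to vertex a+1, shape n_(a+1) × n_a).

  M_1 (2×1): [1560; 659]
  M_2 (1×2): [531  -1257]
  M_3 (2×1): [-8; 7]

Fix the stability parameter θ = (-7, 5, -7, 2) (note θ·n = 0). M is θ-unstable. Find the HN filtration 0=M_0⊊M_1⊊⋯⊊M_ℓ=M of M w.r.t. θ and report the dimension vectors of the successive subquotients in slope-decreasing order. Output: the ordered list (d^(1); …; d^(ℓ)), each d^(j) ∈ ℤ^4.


Interval decomposition of M: I[1,4], I[2,2], I[4,4].
HN type (ℓ=4): μ^(1)=5; μ^(2)=2; μ^(3)=-1; μ^(4)=-7

((0, 1, 0, 0); (0, 0, 0, 2); (0, 1, 1, 0); (1, 0, 0, 0))


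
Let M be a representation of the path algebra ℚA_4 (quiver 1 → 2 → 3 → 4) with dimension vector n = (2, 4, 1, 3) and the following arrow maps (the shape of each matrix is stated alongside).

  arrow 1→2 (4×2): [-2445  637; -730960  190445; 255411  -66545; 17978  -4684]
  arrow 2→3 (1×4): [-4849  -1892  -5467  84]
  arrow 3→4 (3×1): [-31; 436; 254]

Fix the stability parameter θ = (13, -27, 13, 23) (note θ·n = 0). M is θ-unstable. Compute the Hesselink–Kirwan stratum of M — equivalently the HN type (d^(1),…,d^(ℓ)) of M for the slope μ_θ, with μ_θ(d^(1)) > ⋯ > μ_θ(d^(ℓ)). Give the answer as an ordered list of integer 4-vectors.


Barcode: M ≅ I[1,2], I[1,4], I[2,2]^2, I[4,4]^2. HN layers by μ_θ (4 steps, strictly decreasing):
  μ^(1)=23; μ^(2)=13; μ^(3)=-7; μ^(4)=-27

((0, 0, 0, 3); (0, 0, 1, 0); (2, 2, 0, 0); (0, 2, 0, 0))


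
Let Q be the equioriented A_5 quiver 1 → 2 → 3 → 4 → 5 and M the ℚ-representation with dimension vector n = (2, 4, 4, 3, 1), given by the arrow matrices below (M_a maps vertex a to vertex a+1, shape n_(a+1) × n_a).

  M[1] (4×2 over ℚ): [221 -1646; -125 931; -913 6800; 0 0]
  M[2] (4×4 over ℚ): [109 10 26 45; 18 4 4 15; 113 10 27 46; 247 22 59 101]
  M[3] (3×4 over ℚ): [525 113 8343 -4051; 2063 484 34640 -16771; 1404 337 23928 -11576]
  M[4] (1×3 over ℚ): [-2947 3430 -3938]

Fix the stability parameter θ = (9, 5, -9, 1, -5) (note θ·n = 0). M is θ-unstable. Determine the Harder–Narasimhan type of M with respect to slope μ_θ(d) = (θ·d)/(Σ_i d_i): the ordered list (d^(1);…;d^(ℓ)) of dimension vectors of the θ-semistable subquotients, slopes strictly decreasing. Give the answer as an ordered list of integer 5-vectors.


Interval decomposition of M: I[1,2], I[1,5], I[2,4]^2, I[3,3].
HN type (ℓ=5): μ^(1)=7; μ^(2)=1; μ^(3)=1/5; μ^(4)=-2; μ^(5)=-9

((1, 1, 0, 0, 0); (0, 0, 0, 2, 0); (1, 1, 1, 1, 1); (0, 2, 2, 0, 0); (0, 0, 1, 0, 0))


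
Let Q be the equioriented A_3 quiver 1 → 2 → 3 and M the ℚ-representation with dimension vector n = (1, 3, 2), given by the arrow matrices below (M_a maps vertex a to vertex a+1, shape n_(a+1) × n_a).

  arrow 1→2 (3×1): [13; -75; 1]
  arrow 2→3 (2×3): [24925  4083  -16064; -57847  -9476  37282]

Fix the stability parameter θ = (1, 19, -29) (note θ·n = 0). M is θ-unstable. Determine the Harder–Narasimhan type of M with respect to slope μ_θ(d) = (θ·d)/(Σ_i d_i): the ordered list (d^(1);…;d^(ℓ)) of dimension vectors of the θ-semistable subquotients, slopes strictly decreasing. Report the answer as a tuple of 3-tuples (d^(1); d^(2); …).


Interval decomposition of M: I[1,3], I[2,2], I[2,3].
HN type (ℓ=3): μ^(1)=19; μ^(2)=-3; μ^(3)=-5

((0, 1, 0); (1, 1, 1); (0, 1, 1))


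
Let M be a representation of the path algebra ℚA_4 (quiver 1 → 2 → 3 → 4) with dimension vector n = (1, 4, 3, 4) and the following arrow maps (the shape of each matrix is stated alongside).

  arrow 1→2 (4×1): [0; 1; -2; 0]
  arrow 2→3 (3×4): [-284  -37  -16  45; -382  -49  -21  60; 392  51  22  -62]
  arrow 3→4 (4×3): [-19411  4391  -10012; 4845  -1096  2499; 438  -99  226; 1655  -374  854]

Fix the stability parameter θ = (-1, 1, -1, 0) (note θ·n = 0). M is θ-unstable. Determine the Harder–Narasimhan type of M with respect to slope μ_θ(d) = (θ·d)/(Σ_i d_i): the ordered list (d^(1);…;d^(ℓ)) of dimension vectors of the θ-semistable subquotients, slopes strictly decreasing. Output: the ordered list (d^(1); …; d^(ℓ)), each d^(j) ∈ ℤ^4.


Via rank(M_{q-1}∘⋯∘M_p): M ≅ I[1,4], I[2,2], I[2,4]^2, I[4,4].
μ_θ-semistable layers: μ^(1)=1; μ^(2)=0; μ^(3)=-1

((0, 1, 0, 0); (0, 3, 3, 4); (1, 0, 0, 0))


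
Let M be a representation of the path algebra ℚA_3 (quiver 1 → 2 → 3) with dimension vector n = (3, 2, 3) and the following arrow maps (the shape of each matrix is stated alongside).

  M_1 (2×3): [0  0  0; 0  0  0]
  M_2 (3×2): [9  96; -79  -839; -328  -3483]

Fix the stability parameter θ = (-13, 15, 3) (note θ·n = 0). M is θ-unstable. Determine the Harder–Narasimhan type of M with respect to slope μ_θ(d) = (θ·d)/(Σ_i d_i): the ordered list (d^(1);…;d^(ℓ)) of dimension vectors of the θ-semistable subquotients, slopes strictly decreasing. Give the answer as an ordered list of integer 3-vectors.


Interval decomposition of M: I[1,1]^3, I[2,3]^2, I[3,3].
HN type (ℓ=3): μ^(1)=9; μ^(2)=3; μ^(3)=-13

((0, 2, 2); (0, 0, 1); (3, 0, 0))


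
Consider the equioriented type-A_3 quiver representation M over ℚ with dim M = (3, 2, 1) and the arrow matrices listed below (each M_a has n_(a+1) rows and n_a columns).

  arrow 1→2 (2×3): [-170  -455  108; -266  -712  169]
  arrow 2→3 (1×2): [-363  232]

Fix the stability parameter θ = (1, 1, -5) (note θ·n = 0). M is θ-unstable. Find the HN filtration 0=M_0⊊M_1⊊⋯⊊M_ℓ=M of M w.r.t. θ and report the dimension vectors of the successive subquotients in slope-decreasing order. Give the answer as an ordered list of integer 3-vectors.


Barcode: M ≅ I[1,1], I[1,2], I[1,3]. HN layers by μ_θ (2 steps, strictly decreasing):
  μ^(1)=1; μ^(2)=-1

((2, 1, 0); (1, 1, 1))


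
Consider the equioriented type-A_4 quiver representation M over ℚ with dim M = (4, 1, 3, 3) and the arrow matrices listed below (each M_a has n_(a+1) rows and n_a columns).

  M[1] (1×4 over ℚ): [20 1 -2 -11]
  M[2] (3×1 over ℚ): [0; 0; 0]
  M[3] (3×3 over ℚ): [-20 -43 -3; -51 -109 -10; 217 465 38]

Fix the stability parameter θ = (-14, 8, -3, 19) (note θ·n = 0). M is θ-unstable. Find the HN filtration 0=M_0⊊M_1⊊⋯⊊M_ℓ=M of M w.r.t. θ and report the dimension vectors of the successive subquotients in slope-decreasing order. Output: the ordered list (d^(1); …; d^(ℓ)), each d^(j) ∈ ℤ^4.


Barcode: M ≅ I[1,1]^3, I[1,2], I[3,4]^3. HN layers by μ_θ (4 steps, strictly decreasing):
  μ^(1)=19; μ^(2)=8; μ^(3)=-3; μ^(4)=-14

((0, 0, 0, 3); (0, 1, 0, 0); (0, 0, 3, 0); (4, 0, 0, 0))


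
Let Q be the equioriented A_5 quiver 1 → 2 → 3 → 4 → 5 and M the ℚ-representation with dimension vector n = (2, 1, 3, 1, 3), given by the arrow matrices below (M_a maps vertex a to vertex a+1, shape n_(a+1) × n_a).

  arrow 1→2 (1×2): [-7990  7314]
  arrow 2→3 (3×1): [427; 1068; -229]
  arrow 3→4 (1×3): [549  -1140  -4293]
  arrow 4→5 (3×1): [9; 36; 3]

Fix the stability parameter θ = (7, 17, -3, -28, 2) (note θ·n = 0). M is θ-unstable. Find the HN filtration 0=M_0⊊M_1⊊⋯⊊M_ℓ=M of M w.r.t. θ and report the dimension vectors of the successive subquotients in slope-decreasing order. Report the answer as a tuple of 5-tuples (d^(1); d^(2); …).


Via rank(M_{q-1}∘⋯∘M_p): M ≅ I[1,1], I[1,3], I[3,3], I[3,5], I[5,5]^2.
μ_θ-semistable layers: μ^(1)=7; μ^(2)=2; μ^(3)=-3; μ^(4)=-31/2

((2, 1, 1, 0, 0); (0, 0, 0, 0, 3); (0, 0, 1, 0, 0); (0, 0, 1, 1, 0))


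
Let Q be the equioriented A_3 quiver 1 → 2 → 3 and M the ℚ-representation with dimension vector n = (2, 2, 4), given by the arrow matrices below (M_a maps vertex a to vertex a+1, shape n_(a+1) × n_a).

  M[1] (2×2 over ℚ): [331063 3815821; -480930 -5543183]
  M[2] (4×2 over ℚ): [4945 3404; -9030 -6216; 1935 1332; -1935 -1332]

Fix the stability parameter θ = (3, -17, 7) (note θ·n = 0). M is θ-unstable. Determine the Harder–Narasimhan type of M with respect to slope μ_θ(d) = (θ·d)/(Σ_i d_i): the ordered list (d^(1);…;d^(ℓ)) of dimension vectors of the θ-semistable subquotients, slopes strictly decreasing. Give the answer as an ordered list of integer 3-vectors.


Barcode: M ≅ I[1,2], I[1,3], I[3,3]^3. HN layers by μ_θ (2 steps, strictly decreasing):
  μ^(1)=7; μ^(2)=-7

((0, 0, 4); (2, 2, 0))


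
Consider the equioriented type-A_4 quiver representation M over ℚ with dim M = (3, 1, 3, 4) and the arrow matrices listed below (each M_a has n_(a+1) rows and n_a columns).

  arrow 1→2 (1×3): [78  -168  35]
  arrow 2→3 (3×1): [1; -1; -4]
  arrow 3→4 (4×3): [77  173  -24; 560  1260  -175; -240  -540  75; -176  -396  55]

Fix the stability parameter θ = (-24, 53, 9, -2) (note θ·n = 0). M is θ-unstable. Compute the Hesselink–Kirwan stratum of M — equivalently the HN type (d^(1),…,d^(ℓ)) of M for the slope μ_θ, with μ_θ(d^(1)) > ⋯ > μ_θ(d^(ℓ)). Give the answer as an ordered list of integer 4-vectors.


Barcode: M ≅ I[1,1]^2, I[1,3], I[3,4]^2, I[4,4]^2. HN layers by μ_θ (4 steps, strictly decreasing):
  μ^(1)=31; μ^(2)=7/2; μ^(3)=-2; μ^(4)=-24

((0, 1, 1, 0); (0, 0, 2, 2); (0, 0, 0, 2); (3, 0, 0, 0))


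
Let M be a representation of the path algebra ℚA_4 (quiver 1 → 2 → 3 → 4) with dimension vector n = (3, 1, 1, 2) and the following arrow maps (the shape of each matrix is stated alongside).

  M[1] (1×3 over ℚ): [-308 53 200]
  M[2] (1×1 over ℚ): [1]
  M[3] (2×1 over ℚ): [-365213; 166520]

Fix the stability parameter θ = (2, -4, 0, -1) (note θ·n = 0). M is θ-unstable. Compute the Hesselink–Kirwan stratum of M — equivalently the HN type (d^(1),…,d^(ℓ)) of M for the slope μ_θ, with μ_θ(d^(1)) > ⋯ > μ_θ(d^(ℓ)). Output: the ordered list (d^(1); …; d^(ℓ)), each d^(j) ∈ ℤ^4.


Barcode: M ≅ I[1,1]^2, I[1,4], I[4,4]. HN layers by μ_θ (3 steps, strictly decreasing):
  μ^(1)=2; μ^(2)=-1/2; μ^(3)=-1

((2, 0, 0, 0); (0, 0, 1, 1); (1, 1, 0, 1))


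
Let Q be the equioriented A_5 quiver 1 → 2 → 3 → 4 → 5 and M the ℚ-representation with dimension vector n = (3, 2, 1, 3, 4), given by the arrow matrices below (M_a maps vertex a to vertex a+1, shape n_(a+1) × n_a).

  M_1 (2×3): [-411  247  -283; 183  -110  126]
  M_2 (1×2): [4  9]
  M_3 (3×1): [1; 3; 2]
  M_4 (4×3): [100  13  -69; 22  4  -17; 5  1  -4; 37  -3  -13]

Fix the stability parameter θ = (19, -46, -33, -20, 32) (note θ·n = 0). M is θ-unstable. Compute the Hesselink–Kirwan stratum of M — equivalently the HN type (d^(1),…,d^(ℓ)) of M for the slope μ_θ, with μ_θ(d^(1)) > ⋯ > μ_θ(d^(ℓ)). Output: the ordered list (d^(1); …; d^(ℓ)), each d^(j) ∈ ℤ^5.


Interval decomposition of M: I[1,1], I[1,2], I[1,5], I[4,5]^2, I[5,5].
HN type (ℓ=4): μ^(1)=32; μ^(2)=19; μ^(3)=-27/2; μ^(4)=-20

((0, 0, 0, 0, 4); (1, 0, 0, 0, 0); (1, 1, 0, 0, 0); (1, 1, 1, 3, 0))


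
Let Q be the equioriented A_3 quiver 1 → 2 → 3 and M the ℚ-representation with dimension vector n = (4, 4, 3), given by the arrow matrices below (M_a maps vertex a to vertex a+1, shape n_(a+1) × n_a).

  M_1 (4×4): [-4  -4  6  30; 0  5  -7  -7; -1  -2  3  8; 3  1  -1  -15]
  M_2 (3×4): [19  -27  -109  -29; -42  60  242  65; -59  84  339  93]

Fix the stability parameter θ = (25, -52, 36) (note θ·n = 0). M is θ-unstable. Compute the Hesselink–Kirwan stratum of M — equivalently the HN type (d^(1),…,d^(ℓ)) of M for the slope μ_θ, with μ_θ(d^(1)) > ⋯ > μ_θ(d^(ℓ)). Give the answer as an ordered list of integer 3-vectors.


Interval decomposition of M: I[1,2], I[1,3]^3.
HN type (ℓ=2): μ^(1)=36; μ^(2)=-27/2

((0, 0, 3); (4, 4, 0))


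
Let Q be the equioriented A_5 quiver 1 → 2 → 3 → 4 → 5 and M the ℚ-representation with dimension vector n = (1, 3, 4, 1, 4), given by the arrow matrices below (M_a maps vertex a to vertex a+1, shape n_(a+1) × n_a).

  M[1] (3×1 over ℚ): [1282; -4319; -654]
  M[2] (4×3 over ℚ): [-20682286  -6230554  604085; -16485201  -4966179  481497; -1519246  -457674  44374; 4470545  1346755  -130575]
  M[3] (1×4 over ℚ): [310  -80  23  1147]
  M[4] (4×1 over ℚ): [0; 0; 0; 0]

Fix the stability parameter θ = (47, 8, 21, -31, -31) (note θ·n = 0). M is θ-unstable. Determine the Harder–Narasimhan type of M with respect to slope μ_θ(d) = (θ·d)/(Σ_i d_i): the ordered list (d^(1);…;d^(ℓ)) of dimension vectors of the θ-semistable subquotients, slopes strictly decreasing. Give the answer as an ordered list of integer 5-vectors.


Via rank(M_{q-1}∘⋯∘M_p): M ≅ I[1,4], I[2,2], I[2,3], I[3,3]^2, I[5,5]^4.
μ_θ-semistable layers: μ^(1)=21; μ^(2)=45/4; μ^(3)=8; μ^(4)=-31

((0, 0, 3, 0, 0); (1, 1, 1, 1, 0); (0, 2, 0, 0, 0); (0, 0, 0, 0, 4))


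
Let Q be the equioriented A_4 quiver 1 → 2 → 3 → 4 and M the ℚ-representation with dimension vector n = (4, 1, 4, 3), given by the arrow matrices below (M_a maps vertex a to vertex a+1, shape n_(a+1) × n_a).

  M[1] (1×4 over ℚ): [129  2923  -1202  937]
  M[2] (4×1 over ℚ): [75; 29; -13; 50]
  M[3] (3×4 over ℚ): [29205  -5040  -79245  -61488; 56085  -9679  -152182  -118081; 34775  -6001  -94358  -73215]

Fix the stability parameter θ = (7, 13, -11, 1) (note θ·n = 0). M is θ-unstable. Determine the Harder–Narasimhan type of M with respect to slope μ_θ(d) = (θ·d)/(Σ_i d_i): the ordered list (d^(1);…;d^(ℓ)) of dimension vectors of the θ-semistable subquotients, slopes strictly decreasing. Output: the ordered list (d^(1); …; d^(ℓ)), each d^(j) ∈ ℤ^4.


Interval decomposition of M: I[1,1]^3, I[1,3], I[3,3], I[3,4]^2, I[4,4].
HN type (ℓ=4): μ^(1)=7; μ^(2)=3; μ^(3)=1; μ^(4)=-11

((3, 0, 0, 0); (1, 1, 1, 0); (0, 0, 0, 3); (0, 0, 3, 0))


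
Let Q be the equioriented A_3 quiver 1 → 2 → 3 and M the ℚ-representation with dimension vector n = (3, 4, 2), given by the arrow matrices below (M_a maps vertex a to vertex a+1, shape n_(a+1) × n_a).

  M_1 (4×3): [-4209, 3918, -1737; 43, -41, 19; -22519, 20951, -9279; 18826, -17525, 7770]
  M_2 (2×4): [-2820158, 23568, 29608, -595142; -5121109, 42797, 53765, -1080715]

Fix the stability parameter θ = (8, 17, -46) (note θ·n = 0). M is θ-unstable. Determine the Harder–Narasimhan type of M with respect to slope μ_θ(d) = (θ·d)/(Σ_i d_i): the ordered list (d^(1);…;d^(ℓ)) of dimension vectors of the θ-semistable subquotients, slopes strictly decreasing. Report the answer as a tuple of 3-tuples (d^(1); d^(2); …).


Interval decomposition of M: I[1,1], I[1,2], I[1,3], I[2,2], I[2,3].
HN type (ℓ=4): μ^(1)=17; μ^(2)=8; μ^(3)=-7; μ^(4)=-29/2

((0, 2, 0); (2, 0, 0); (1, 1, 1); (0, 1, 1))


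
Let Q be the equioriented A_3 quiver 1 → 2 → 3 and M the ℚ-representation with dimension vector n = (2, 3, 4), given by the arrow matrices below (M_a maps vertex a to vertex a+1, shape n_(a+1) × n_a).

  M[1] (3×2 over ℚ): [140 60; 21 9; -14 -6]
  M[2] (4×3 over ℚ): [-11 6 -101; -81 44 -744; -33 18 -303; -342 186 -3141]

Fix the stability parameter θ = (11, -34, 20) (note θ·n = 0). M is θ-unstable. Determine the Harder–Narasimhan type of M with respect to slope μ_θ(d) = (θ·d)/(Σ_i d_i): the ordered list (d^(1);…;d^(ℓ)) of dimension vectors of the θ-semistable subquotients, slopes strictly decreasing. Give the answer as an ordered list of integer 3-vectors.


Interval decomposition of M: I[1,1], I[1,2], I[2,3]^2, I[3,3]^2.
HN type (ℓ=4): μ^(1)=20; μ^(2)=11; μ^(3)=-23/2; μ^(4)=-34

((0, 0, 4); (1, 0, 0); (1, 1, 0); (0, 2, 0))


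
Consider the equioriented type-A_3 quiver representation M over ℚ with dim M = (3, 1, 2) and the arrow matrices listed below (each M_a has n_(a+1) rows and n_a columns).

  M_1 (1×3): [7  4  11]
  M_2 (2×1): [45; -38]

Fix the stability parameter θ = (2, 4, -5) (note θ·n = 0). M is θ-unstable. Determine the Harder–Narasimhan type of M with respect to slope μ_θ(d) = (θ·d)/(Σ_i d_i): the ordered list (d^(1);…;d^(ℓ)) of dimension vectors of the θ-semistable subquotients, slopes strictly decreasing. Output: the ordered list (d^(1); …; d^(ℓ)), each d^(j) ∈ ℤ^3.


Via rank(M_{q-1}∘⋯∘M_p): M ≅ I[1,1]^2, I[1,3], I[3,3].
μ_θ-semistable layers: μ^(1)=2; μ^(2)=1/3; μ^(3)=-5

((2, 0, 0); (1, 1, 1); (0, 0, 1))


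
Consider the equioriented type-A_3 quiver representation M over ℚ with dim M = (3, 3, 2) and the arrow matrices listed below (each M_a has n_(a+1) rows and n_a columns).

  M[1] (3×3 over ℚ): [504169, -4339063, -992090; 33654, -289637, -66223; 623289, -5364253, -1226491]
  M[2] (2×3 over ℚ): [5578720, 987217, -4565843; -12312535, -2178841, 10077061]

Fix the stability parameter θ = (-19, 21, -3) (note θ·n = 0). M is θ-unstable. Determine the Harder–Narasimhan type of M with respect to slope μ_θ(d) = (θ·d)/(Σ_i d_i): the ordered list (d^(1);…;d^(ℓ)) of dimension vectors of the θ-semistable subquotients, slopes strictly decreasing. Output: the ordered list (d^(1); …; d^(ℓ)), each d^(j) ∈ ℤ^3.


Interval decomposition of M: I[1,2], I[1,3]^2.
HN type (ℓ=3): μ^(1)=21; μ^(2)=9; μ^(3)=-19

((0, 1, 0); (0, 2, 2); (3, 0, 0))


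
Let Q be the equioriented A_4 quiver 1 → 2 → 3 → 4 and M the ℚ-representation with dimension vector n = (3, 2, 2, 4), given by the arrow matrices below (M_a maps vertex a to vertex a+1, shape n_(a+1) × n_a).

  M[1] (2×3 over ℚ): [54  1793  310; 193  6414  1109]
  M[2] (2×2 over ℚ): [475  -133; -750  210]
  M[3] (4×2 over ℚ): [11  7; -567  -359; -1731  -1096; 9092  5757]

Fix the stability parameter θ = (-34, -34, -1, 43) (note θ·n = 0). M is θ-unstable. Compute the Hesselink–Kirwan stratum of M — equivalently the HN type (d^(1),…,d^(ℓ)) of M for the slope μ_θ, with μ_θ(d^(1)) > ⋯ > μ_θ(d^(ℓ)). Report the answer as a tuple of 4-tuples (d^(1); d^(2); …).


Via rank(M_{q-1}∘⋯∘M_p): M ≅ I[1,1], I[1,2], I[1,4], I[3,4], I[4,4]^2.
μ_θ-semistable layers: μ^(1)=43; μ^(2)=-1; μ^(3)=-34

((0, 0, 0, 4); (0, 0, 2, 0); (3, 2, 0, 0))


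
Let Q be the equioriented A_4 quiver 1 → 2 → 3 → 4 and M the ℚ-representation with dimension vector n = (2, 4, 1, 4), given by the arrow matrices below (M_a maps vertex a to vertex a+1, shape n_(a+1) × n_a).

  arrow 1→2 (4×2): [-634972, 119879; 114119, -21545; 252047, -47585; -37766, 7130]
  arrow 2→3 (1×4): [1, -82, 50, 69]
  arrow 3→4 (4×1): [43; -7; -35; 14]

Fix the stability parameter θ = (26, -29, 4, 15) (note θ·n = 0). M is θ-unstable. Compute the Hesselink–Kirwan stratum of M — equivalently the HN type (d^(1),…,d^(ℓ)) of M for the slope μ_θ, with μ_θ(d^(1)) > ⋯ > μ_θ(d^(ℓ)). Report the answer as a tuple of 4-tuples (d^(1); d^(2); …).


Barcode: M ≅ I[1,2], I[1,4], I[2,2]^2, I[4,4]^3. HN layers by μ_θ (4 steps, strictly decreasing):
  μ^(1)=15; μ^(2)=4; μ^(3)=-3/2; μ^(4)=-29

((0, 0, 0, 4); (0, 0, 1, 0); (2, 2, 0, 0); (0, 2, 0, 0))


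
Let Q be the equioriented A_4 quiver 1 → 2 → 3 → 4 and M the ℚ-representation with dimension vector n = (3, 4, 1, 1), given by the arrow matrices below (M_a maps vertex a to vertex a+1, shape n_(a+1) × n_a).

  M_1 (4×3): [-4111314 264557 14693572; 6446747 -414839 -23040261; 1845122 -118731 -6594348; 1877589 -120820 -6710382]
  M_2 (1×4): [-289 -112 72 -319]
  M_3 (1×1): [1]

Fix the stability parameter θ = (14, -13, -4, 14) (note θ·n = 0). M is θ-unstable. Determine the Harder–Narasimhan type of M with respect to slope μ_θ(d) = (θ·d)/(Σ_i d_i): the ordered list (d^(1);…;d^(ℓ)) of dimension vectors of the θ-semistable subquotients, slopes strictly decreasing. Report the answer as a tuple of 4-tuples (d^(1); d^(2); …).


Interval decomposition of M: I[1,2]^2, I[1,4], I[2,2].
HN type (ℓ=4): μ^(1)=14; μ^(2)=1/2; μ^(3)=-1; μ^(4)=-13

((0, 0, 0, 1); (2, 2, 0, 0); (1, 1, 1, 0); (0, 1, 0, 0))


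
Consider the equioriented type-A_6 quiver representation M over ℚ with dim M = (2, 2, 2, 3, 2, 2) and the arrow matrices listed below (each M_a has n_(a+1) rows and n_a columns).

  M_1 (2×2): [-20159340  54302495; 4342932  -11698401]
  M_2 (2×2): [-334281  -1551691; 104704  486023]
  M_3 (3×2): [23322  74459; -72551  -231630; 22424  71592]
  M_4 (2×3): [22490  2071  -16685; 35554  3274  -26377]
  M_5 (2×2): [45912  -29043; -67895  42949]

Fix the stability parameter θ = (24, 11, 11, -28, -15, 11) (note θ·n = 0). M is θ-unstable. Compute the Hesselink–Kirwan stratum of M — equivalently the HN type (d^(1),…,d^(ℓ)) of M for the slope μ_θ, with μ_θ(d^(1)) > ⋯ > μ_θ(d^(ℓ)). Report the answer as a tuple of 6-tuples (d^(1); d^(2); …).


Interval decomposition of M: I[1,1], I[1,6], I[2,6], I[4,4].
HN type (ℓ=5): μ^(1)=24; μ^(2)=11; μ^(3)=3/5; μ^(4)=-21/4; μ^(5)=-28

((1, 0, 0, 0, 0, 0); (0, 0, 0, 0, 0, 2); (1, 1, 1, 1, 1, 0); (0, 1, 1, 1, 1, 0); (0, 0, 0, 1, 0, 0))


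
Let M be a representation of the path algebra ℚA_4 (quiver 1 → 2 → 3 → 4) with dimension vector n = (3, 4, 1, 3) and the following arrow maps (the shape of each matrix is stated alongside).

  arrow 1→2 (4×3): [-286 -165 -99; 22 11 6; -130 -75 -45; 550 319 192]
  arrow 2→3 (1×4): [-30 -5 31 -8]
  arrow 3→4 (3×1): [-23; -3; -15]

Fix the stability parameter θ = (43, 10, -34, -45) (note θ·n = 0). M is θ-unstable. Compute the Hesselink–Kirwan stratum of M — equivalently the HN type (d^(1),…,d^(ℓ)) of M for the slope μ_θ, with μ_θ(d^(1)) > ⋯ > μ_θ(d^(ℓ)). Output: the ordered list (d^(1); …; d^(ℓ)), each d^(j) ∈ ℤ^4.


Barcode: M ≅ I[1,1], I[1,2], I[1,4], I[2,2]^2, I[4,4]^2. HN layers by μ_θ (5 steps, strictly decreasing):
  μ^(1)=43; μ^(2)=53/2; μ^(3)=10; μ^(4)=-13/2; μ^(5)=-45

((1, 0, 0, 0); (1, 1, 0, 0); (0, 2, 0, 0); (1, 1, 1, 1); (0, 0, 0, 2))


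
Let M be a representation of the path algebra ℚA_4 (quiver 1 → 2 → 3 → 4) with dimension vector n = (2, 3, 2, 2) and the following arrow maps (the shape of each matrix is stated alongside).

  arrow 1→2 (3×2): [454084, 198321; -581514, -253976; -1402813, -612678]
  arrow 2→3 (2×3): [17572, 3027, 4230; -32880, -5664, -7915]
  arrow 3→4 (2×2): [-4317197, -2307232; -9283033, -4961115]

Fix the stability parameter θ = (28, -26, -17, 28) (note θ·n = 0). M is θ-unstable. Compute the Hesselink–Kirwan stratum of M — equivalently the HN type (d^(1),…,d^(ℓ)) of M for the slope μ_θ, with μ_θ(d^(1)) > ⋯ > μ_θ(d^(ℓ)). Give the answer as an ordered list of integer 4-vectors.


Via rank(M_{q-1}∘⋯∘M_p): M ≅ I[1,2], I[1,4], I[2,4].
μ_θ-semistable layers: μ^(1)=28; μ^(2)=1; μ^(3)=-5; μ^(4)=-17; μ^(5)=-26

((0, 0, 0, 2); (1, 1, 0, 0); (1, 1, 1, 0); (0, 0, 1, 0); (0, 1, 0, 0))


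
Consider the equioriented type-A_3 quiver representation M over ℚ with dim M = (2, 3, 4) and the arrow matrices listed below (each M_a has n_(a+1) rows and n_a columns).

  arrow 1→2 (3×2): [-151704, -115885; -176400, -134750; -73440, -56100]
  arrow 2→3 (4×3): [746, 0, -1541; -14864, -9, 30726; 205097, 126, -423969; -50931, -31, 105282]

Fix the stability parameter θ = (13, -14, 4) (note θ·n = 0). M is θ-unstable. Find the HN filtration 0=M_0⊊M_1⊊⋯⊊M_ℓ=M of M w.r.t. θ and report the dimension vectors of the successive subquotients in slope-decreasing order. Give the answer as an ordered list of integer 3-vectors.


Via rank(M_{q-1}∘⋯∘M_p): M ≅ I[1,1], I[1,3], I[2,3]^2, I[3,3].
μ_θ-semistable layers: μ^(1)=13; μ^(2)=4; μ^(3)=-1/2; μ^(4)=-14

((1, 0, 0); (0, 0, 4); (1, 1, 0); (0, 2, 0))


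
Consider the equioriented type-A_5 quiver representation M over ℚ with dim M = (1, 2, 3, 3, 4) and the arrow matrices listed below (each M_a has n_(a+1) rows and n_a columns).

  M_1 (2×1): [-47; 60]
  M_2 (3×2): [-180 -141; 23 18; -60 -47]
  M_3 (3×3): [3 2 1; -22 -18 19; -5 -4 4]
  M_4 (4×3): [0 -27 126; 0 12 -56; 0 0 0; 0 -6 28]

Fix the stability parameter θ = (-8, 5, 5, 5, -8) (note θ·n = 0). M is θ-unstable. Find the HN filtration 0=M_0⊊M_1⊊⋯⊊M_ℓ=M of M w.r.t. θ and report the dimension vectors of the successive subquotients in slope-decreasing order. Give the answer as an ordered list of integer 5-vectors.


Via rank(M_{q-1}∘⋯∘M_p): M ≅ I[1,5], I[2,4], I[3,4], I[5,5]^3.
μ_θ-semistable layers: μ^(1)=5; μ^(2)=7/4; μ^(3)=-8

((0, 1, 2, 2, 0); (0, 1, 1, 1, 1); (1, 0, 0, 0, 3))


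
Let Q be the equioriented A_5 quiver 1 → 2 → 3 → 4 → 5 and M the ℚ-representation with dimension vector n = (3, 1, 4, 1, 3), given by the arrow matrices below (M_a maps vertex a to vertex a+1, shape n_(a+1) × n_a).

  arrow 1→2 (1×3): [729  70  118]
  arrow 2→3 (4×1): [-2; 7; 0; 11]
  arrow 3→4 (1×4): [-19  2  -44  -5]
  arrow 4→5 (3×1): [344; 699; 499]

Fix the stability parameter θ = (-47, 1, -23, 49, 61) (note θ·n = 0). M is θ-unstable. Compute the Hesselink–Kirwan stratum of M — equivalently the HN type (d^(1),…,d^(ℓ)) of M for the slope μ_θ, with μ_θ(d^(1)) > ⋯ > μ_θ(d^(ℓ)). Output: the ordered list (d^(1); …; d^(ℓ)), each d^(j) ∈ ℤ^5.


Barcode: M ≅ I[1,1]^2, I[1,5], I[3,3]^3, I[5,5]^2. HN layers by μ_θ (5 steps, strictly decreasing):
  μ^(1)=61; μ^(2)=49; μ^(3)=-11; μ^(4)=-23; μ^(5)=-47

((0, 0, 0, 0, 3); (0, 0, 0, 1, 0); (0, 1, 1, 0, 0); (0, 0, 3, 0, 0); (3, 0, 0, 0, 0))


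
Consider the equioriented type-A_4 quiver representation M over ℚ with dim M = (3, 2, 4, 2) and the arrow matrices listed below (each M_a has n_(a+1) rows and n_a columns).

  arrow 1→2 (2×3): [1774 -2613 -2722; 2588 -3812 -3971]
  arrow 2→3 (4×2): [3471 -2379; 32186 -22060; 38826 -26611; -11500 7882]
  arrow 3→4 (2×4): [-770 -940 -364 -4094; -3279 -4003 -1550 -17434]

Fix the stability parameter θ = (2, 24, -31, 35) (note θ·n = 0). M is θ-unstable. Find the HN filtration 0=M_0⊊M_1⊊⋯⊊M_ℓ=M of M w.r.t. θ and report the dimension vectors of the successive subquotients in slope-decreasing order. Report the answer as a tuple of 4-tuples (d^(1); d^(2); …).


Interval decomposition of M: I[1,1], I[1,3], I[1,4], I[3,3], I[3,4].
HN type (ℓ=4): μ^(1)=35; μ^(2)=2; μ^(3)=-5/3; μ^(4)=-31

((0, 0, 0, 2); (1, 0, 0, 0); (2, 2, 2, 0); (0, 0, 2, 0))


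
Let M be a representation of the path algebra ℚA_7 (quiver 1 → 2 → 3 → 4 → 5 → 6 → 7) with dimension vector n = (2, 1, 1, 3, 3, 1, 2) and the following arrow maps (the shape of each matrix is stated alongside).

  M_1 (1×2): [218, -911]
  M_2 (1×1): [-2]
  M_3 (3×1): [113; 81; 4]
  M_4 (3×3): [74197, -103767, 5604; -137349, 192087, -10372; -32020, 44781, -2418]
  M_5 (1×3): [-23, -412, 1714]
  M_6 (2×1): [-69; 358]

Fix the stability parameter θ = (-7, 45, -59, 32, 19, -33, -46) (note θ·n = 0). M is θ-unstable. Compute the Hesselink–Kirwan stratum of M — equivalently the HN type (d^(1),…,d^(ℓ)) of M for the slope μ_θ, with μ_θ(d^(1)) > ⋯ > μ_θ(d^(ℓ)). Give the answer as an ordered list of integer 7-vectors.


Via rank(M_{q-1}∘⋯∘M_p): M ≅ I[1,1], I[1,7], I[4,4], I[4,5], I[5,5], I[7,7].
μ_θ-semistable layers: μ^(1)=32; μ^(2)=51/2; μ^(3)=19; μ^(4)=-7; μ^(5)=-46

((0, 0, 0, 1, 0, 0, 0); (0, 0, 0, 1, 1, 0, 0); (0, 0, 0, 0, 1, 0, 0); (2, 1, 1, 1, 1, 1, 1); (0, 0, 0, 0, 0, 0, 1))


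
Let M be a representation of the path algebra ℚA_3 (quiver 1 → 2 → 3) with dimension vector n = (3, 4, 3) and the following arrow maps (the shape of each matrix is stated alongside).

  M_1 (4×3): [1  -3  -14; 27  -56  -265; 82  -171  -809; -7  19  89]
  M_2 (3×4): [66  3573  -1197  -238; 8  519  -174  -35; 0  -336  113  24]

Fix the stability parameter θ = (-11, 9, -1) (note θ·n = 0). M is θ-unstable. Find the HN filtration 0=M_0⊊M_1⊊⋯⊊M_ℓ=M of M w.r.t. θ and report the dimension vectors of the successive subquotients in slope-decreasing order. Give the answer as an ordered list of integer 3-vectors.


Via rank(M_{q-1}∘⋯∘M_p): M ≅ I[1,3]^3, I[2,2].
μ_θ-semistable layers: μ^(1)=9; μ^(2)=4; μ^(3)=-11

((0, 1, 0); (0, 3, 3); (3, 0, 0))


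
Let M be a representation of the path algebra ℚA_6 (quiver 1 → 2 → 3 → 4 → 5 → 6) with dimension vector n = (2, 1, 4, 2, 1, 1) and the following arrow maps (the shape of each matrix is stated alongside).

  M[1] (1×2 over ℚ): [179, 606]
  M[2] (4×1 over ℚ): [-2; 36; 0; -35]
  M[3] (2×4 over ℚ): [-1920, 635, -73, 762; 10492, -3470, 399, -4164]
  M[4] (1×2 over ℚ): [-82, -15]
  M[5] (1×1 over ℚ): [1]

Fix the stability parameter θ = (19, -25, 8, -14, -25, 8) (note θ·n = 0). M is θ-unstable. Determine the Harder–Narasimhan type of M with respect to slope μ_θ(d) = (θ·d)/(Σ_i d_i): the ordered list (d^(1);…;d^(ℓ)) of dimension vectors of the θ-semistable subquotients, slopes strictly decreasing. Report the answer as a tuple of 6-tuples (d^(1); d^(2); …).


Via rank(M_{q-1}∘⋯∘M_p): M ≅ I[1,1], I[1,4], I[3,3]^2, I[3,6].
μ_θ-semistable layers: μ^(1)=19; μ^(2)=8; μ^(3)=-3; μ^(4)=-31/3

((1, 0, 0, 0, 0, 0); (0, 0, 2, 0, 0, 1); (1, 1, 1, 1, 0, 0); (0, 0, 1, 1, 1, 0))
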